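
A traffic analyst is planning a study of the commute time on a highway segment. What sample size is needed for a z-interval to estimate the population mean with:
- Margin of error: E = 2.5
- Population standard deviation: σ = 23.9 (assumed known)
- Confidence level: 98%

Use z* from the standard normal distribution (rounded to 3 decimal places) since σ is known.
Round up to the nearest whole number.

Using z* since population σ is known (z-interval formula).

For 98% confidence, z* = 2.326 (from standard normal table)

Sample size formula for z-interval: n = (z*σ/E)²

n = (2.326 × 23.9 / 2.5)²
  = (22.236560)²
  = 494.4646

Round up to the nearest whole number: n = 495

495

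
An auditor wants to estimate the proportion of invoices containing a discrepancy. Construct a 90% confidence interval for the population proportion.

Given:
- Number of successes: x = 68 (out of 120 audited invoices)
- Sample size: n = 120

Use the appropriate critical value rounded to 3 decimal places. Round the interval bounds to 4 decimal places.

Sample proportion: p̂ = 68/120 = 0.566667

Check conditions for normal approximation:
  np̂ = 68 ≥ 10 ✓
  n(1-p̂) = 52 ≥ 10 ✓

The sample is large enough, so use a z-interval (normal approximation) for the proportion.

For 90% confidence, z* = 1.645 (from standard normal table)

Standard error: SE = √(p̂(1-p̂)/n) = √(0.566667×0.433333/120) = 0.04523601

Margin of error: E = z* × SE = 1.645 × 0.04523601 = 0.074413

Z-interval: p̂ ± E = 0.566667 ± 0.074413 = (0.492253, 0.641080)

Rounded to 4 decimal places:

(0.4923, 0.6411)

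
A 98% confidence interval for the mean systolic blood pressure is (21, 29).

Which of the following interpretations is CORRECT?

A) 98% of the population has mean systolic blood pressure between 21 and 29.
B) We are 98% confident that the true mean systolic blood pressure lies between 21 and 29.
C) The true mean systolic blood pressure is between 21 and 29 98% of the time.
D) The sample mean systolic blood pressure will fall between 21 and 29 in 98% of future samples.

A confidence interval represents our confidence in the procedure, not a probability statement about the parameter.

Key concept: If we repeated this sampling process many times and computed a 98% CI each time, about 98% of those intervals would contain the true population parameter.

For this specific interval (21, 29):
- Midpoint (point estimate): 25
- Margin of error: 4

The correct interpretation is the one stating confidence that the true parameter lies in the interval — option B.

B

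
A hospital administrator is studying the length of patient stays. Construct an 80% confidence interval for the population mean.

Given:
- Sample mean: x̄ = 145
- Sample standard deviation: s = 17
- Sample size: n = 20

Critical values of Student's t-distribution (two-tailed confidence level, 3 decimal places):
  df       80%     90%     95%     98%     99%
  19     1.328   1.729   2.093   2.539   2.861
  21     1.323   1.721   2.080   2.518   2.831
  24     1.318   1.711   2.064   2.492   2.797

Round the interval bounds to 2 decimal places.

The population standard deviation σ is unknown (only the sample standard deviation s is given), so use a t-interval with df = n - 1 = 20 - 1 = 19.

For 80% confidence with df = 19, t* = 1.328 (from t-table)

Standard error: SE = s/√n = 17/√20 = 3.801316

Margin of error: E = t* × SE = 1.328 × 3.801316 = 5.0481

T-interval: x̄ ± E = 145 ± 5.0481 = (139.9519, 150.0481)

Rounded to 2 decimal places:

(139.95, 150.05)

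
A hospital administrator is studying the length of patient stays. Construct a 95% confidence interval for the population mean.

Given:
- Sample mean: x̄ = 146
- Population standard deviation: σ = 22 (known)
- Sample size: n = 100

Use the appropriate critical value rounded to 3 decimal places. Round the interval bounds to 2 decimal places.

The population standard deviation σ is known, so use a z-interval (standard normal critical value).

For 95% confidence, z* = 1.96 (from standard normal table)

Standard error: SE = σ/√n = 22/√100 = 2.200000

Margin of error: E = z* × SE = 1.96 × 2.200000 = 4.3120

Z-interval: x̄ ± E = 146 ± 4.3120 = (141.6880, 150.3120)

Rounded to 2 decimal places:

(141.69, 150.31)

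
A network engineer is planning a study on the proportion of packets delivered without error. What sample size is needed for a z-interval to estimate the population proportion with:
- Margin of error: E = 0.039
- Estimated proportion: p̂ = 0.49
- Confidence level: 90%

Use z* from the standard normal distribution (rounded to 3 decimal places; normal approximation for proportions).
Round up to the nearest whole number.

Using z* for proportion z-interval (normal approximation).

For 90% confidence, z* = 1.645 (from standard normal table)

Sample size formula for proportion z-interval: n = z*²p̂(1-p̂)/E²

n = 1.645² × 0.49 × 0.51 / 0.039²
  = 2.706025 × 0.2499 / 0.001521
  = 444.5994

Round up to the nearest whole number: n = 445

445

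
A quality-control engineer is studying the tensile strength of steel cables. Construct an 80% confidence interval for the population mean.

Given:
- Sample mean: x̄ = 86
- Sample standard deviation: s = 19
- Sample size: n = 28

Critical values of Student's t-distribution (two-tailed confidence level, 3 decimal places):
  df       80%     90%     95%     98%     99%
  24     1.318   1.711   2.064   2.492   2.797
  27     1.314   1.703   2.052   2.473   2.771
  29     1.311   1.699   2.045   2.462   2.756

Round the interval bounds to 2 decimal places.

The population standard deviation σ is unknown (only the sample standard deviation s is given), so use a t-interval with df = n - 1 = 28 - 1 = 27.

For 80% confidence with df = 27, t* = 1.314 (from t-table)

Standard error: SE = s/√n = 19/√28 = 3.590662

Margin of error: E = t* × SE = 1.314 × 3.590662 = 4.7181

T-interval: x̄ ± E = 86 ± 4.7181 = (81.2819, 90.7181)

Rounded to 2 decimal places:

(81.28, 90.72)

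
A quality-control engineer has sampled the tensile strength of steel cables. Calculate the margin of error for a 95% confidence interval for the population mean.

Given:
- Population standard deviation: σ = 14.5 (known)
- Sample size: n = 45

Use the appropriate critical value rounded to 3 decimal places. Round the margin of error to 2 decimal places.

The population standard deviation σ is known, so use the z-interval margin of error formula.

For 95% confidence, z* = 1.96 (from standard normal table)

Margin of error formula for z-interval: E = z* × σ/√n

E = 1.96 × 14.5/√45
  = 1.96 × 2.161532
  = 4.2366

Rounded to 2 decimal places:

4.24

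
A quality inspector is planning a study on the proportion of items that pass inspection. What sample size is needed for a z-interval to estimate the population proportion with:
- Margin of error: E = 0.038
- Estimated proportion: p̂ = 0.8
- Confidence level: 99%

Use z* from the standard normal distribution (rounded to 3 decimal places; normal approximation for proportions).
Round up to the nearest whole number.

Using z* for proportion z-interval (normal approximation).

For 99% confidence, z* = 2.576 (from standard normal table)

Sample size formula for proportion z-interval: n = z*²p̂(1-p̂)/E²

n = 2.576² × 0.8 × 0.2 / 0.038²
  = 6.635776 × 0.16 / 0.001444
  = 735.2660

Round up to the nearest whole number: n = 736

736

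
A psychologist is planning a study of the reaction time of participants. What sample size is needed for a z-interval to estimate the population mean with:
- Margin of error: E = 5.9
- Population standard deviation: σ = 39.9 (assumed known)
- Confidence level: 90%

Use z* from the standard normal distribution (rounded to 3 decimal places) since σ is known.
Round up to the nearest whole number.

Using z* since population σ is known (z-interval formula).

For 90% confidence, z* = 1.645 (from standard normal table)

Sample size formula for z-interval: n = (z*σ/E)²

n = (1.645 × 39.9 / 5.9)²
  = (11.124661)²
  = 123.7581

Round up to the nearest whole number: n = 124

124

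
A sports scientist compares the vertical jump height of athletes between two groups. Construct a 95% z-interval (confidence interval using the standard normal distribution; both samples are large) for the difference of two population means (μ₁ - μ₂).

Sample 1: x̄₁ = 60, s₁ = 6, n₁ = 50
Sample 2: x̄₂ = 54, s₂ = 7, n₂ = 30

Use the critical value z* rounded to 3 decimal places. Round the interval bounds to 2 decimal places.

Both samples are large (n₁ = 50 ≥ 30, n₂ = 30 ≥ 30), so a z-interval for the difference of means applies.

Point estimate: x̄₁ - x̄₂ = 60 - 54 = 6

Standard error: SE = √(s₁²/n₁ + s₂²/n₂)
= √(6²/50 + 7²/30)
= √(0.720000 + 1.633333)
= 1.534058

For 95% confidence, z* = 1.96 (from standard normal table)
Margin of error: E = z* × SE = 1.96 × 1.534058 = 3.0068

Z-interval: (x̄₁ - x̄₂) ± E = 6 ± 3.0068 = (2.9932, 9.0068)

Rounded to 2 decimal places:

(2.99, 9.01)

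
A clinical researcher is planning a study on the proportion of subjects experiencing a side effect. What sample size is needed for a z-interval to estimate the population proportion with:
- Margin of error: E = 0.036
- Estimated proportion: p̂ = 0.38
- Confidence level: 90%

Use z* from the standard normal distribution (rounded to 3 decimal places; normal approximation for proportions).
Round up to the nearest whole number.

Using z* for proportion z-interval (normal approximation).

For 90% confidence, z* = 1.645 (from standard normal table)

Sample size formula for proportion z-interval: n = z*²p̂(1-p̂)/E²

n = 1.645² × 0.38 × 0.62 / 0.036²
  = 2.706025 × 0.2356 / 0.001296
  = 491.9286

Round up to the nearest whole number: n = 492

492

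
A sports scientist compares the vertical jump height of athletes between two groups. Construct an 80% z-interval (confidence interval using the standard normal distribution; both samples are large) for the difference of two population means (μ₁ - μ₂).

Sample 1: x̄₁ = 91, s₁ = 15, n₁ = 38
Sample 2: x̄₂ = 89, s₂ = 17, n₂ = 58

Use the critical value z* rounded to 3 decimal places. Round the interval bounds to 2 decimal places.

Both samples are large (n₁ = 38 ≥ 30, n₂ = 58 ≥ 30), so a z-interval for the difference of means applies.

Point estimate: x̄₁ - x̄₂ = 91 - 89 = 2

Standard error: SE = √(s₁²/n₁ + s₂²/n₂)
= √(15²/38 + 17²/58)
= √(5.921053 + 4.982759)
= 3.302092

For 80% confidence, z* = 1.282 (from standard normal table)
Margin of error: E = z* × SE = 1.282 × 3.302092 = 4.2333

Z-interval: (x̄₁ - x̄₂) ± E = 2 ± 4.2333 = (-2.2333, 6.2333)

Rounded to 2 decimal places:

(-2.23, 6.23)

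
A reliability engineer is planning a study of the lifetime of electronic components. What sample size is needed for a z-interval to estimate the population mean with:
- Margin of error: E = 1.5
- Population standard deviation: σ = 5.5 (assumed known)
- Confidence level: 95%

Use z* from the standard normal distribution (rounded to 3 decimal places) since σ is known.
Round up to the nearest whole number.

Using z* since population σ is known (z-interval formula).

For 95% confidence, z* = 1.96 (from standard normal table)

Sample size formula for z-interval: n = (z*σ/E)²

n = (1.96 × 5.5 / 1.5)²
  = (7.186667)²
  = 51.6482

Round up to the nearest whole number: n = 52

52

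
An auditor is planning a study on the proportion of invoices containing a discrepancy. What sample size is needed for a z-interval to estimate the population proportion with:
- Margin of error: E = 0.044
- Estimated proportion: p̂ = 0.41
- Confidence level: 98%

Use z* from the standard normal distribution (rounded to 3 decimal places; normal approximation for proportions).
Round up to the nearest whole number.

Using z* for proportion z-interval (normal approximation).

For 98% confidence, z* = 2.326 (from standard normal table)

Sample size formula for proportion z-interval: n = z*²p̂(1-p̂)/E²

n = 2.326² × 0.41 × 0.59 / 0.044²
  = 5.410276 × 0.2419 / 0.001936
  = 676.0050

Round up to the nearest whole number: n = 677

677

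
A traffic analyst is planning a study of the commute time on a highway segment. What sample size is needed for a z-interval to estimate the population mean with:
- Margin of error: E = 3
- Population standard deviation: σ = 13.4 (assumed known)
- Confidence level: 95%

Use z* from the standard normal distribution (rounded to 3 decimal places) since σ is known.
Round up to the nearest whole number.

Using z* since population σ is known (z-interval formula).

For 95% confidence, z* = 1.96 (from standard normal table)

Sample size formula for z-interval: n = (z*σ/E)²

n = (1.96 × 13.4 / 3)²
  = (8.754667)²
  = 76.6442

Round up to the nearest whole number: n = 77

77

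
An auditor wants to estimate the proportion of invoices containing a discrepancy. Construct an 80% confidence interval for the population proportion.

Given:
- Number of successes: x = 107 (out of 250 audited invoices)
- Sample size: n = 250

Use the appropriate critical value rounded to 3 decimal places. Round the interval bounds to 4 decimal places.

Sample proportion: p̂ = 107/250 = 0.428000

Check conditions for normal approximation:
  np̂ = 107 ≥ 10 ✓
  n(1-p̂) = 143 ≥ 10 ✓

The sample is large enough, so use a z-interval (normal approximation) for the proportion.

For 80% confidence, z* = 1.282 (from standard normal table)

Standard error: SE = √(p̂(1-p̂)/n) = √(0.428000×0.572000/250) = 0.03129319

Margin of error: E = z* × SE = 1.282 × 0.03129319 = 0.040118

Z-interval: p̂ ± E = 0.428000 ± 0.040118 = (0.387882, 0.468118)

Rounded to 4 decimal places:

(0.3879, 0.4681)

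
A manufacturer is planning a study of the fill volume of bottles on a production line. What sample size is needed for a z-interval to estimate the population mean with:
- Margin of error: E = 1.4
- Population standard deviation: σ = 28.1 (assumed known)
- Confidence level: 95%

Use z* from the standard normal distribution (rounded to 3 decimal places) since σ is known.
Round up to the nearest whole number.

Using z* since population σ is known (z-interval formula).

For 95% confidence, z* = 1.96 (from standard normal table)

Sample size formula for z-interval: n = (z*σ/E)²

n = (1.96 × 28.1 / 1.4)²
  = (39.340000)²
  = 1547.6356

Round up to the nearest whole number: n = 1548

1548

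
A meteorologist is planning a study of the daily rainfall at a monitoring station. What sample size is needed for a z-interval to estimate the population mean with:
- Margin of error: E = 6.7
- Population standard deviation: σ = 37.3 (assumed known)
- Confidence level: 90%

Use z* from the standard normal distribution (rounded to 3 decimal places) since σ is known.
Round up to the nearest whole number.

Using z* since population σ is known (z-interval formula).

For 90% confidence, z* = 1.645 (from standard normal table)

Sample size formula for z-interval: n = (z*σ/E)²

n = (1.645 × 37.3 / 6.7)²
  = (9.157985)²
  = 83.8687

Round up to the nearest whole number: n = 84

84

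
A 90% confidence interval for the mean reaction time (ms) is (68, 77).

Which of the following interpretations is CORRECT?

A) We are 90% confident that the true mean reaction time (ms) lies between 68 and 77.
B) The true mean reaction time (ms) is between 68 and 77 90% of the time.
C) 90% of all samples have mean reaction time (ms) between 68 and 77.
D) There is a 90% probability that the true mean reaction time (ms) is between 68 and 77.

A confidence interval represents our confidence in the procedure, not a probability statement about the parameter.

Key concept: If we repeated this sampling process many times and computed a 90% CI each time, about 90% of those intervals would contain the true population parameter.

For this specific interval (68, 77):
- Midpoint (point estimate): 72.5
- Margin of error: 4.5

The correct interpretation is the one stating confidence that the true parameter lies in the interval — option A.

A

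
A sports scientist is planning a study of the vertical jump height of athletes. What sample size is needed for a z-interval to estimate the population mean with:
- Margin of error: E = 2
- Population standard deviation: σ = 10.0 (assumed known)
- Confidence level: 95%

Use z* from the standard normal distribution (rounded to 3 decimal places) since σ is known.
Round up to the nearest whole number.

Using z* since population σ is known (z-interval formula).

For 95% confidence, z* = 1.96 (from standard normal table)

Sample size formula for z-interval: n = (z*σ/E)²

n = (1.96 × 10.0 / 2)²
  = (9.800000)²
  = 96.0400

Round up to the nearest whole number: n = 97

97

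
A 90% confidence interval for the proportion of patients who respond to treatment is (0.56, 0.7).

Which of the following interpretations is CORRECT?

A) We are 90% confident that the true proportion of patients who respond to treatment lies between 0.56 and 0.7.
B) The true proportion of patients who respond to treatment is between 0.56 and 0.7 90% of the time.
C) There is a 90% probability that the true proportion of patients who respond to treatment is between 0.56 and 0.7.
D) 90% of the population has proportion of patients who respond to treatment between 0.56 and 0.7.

A confidence interval represents our confidence in the procedure, not a probability statement about the parameter.

Key concept: If we repeated this sampling process many times and computed a 90% CI each time, about 90% of those intervals would contain the true population parameter.

For this specific interval (0.56, 0.7):
- Midpoint (point estimate): 0.63
- Margin of error: 0.07

The correct interpretation is the one stating confidence that the true parameter lies in the interval — option A.

A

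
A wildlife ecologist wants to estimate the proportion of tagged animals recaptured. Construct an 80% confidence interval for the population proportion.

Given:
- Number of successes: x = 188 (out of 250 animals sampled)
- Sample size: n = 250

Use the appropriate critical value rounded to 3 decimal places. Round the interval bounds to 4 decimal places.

Sample proportion: p̂ = 188/250 = 0.752000

Check conditions for normal approximation:
  np̂ = 188 ≥ 10 ✓
  n(1-p̂) = 62 ≥ 10 ✓

The sample is large enough, so use a z-interval (normal approximation) for the proportion.

For 80% confidence, z* = 1.282 (from standard normal table)

Standard error: SE = √(p̂(1-p̂)/n) = √(0.752000×0.248000/250) = 0.02731271

Margin of error: E = z* × SE = 1.282 × 0.02731271 = 0.035015

Z-interval: p̂ ± E = 0.752000 ± 0.035015 = (0.716985, 0.787015)

Rounded to 4 decimal places:

(0.7170, 0.7870)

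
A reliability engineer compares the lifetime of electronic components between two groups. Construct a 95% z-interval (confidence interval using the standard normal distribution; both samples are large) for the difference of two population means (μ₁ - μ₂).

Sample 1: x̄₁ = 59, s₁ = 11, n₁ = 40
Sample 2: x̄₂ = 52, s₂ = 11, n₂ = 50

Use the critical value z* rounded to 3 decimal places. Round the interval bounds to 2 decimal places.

Both samples are large (n₁ = 40 ≥ 30, n₂ = 50 ≥ 30), so a z-interval for the difference of means applies.

Point estimate: x̄₁ - x̄₂ = 59 - 52 = 7

Standard error: SE = √(s₁²/n₁ + s₂²/n₂)
= √(11²/40 + 11²/50)
= √(3.025000 + 2.420000)
= 2.333452

For 95% confidence, z* = 1.96 (from standard normal table)
Margin of error: E = z* × SE = 1.96 × 2.333452 = 4.5736

Z-interval: (x̄₁ - x̄₂) ± E = 7 ± 4.5736 = (2.4264, 11.5736)

Rounded to 2 decimal places:

(2.43, 11.57)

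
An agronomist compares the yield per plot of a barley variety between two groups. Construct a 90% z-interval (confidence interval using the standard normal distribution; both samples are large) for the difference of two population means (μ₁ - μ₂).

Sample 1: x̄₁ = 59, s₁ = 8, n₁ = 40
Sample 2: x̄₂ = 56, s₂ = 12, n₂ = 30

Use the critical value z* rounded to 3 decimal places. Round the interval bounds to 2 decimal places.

Both samples are large (n₁ = 40 ≥ 30, n₂ = 30 ≥ 30), so a z-interval for the difference of means applies.

Point estimate: x̄₁ - x̄₂ = 59 - 56 = 3

Standard error: SE = √(s₁²/n₁ + s₂²/n₂)
= √(8²/40 + 12²/30)
= √(1.600000 + 4.800000)
= 2.529822

For 90% confidence, z* = 1.645 (from standard normal table)
Margin of error: E = z* × SE = 1.645 × 2.529822 = 4.1616

Z-interval: (x̄₁ - x̄₂) ± E = 3 ± 4.1616 = (-1.1616, 7.1616)

Rounded to 2 decimal places:

(-1.16, 7.16)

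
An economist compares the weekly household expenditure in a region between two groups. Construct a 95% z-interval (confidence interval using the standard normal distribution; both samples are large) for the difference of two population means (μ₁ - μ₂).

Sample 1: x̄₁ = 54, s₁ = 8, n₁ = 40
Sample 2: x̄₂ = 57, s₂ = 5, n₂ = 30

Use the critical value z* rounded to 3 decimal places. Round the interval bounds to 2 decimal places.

Both samples are large (n₁ = 40 ≥ 30, n₂ = 30 ≥ 30), so a z-interval for the difference of means applies.

Point estimate: x̄₁ - x̄₂ = 54 - 57 = -3

Standard error: SE = √(s₁²/n₁ + s₂²/n₂)
= √(8²/40 + 5²/30)
= √(1.600000 + 0.833333)
= 1.559915

For 95% confidence, z* = 1.96 (from standard normal table)
Margin of error: E = z* × SE = 1.96 × 1.559915 = 3.0574

Z-interval: (x̄₁ - x̄₂) ± E = -3 ± 3.0574 = (-6.0574, 0.0574)

Rounded to 2 decimal places:

(-6.06, 0.06)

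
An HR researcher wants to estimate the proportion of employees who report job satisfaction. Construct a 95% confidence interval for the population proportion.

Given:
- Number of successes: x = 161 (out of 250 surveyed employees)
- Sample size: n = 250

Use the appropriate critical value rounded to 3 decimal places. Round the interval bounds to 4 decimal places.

Sample proportion: p̂ = 161/250 = 0.644000

Check conditions for normal approximation:
  np̂ = 161 ≥ 10 ✓
  n(1-p̂) = 89 ≥ 10 ✓

The sample is large enough, so use a z-interval (normal approximation) for the proportion.

For 95% confidence, z* = 1.96 (from standard normal table)

Standard error: SE = √(p̂(1-p̂)/n) = √(0.644000×0.356000/250) = 0.03028293

Margin of error: E = z* × SE = 1.96 × 0.03028293 = 0.059355

Z-interval: p̂ ± E = 0.644000 ± 0.059355 = (0.584645, 0.703355)

Rounded to 4 decimal places:

(0.5846, 0.7034)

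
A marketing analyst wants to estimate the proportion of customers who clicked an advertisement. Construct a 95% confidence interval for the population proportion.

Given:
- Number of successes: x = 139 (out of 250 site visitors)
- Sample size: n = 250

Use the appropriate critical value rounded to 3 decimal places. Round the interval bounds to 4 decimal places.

Sample proportion: p̂ = 139/250 = 0.556000

Check conditions for normal approximation:
  np̂ = 139 ≥ 10 ✓
  n(1-p̂) = 111 ≥ 10 ✓

The sample is large enough, so use a z-interval (normal approximation) for the proportion.

For 95% confidence, z* = 1.96 (from standard normal table)

Standard error: SE = √(p̂(1-p̂)/n) = √(0.556000×0.444000/250) = 0.03142381

Margin of error: E = z* × SE = 1.96 × 0.03142381 = 0.061591

Z-interval: p̂ ± E = 0.556000 ± 0.061591 = (0.494409, 0.617591)

Rounded to 4 decimal places:

(0.4944, 0.6176)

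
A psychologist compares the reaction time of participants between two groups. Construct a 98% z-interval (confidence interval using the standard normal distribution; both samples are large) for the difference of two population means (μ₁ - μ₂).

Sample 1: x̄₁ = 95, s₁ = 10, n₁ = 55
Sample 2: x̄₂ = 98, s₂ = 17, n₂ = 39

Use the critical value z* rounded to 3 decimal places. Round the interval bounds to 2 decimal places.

Both samples are large (n₁ = 55 ≥ 30, n₂ = 39 ≥ 30), so a z-interval for the difference of means applies.

Point estimate: x̄₁ - x̄₂ = 95 - 98 = -3

Standard error: SE = √(s₁²/n₁ + s₂²/n₂)
= √(10²/55 + 17²/39)
= √(1.818182 + 7.410256)
= 3.037834

For 98% confidence, z* = 2.326 (from standard normal table)
Margin of error: E = z* × SE = 2.326 × 3.037834 = 7.0660

Z-interval: (x̄₁ - x̄₂) ± E = -3 ± 7.0660 = (-10.0660, 4.0660)

Rounded to 2 decimal places:

(-10.07, 4.07)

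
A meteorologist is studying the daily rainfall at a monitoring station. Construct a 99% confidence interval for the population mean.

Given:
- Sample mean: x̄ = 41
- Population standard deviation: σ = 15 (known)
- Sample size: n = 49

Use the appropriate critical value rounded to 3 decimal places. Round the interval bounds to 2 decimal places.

The population standard deviation σ is known, so use a z-interval (standard normal critical value).

For 99% confidence, z* = 2.576 (from standard normal table)

Standard error: SE = σ/√n = 15/√49 = 2.142857

Margin of error: E = z* × SE = 2.576 × 2.142857 = 5.5200

Z-interval: x̄ ± E = 41 ± 5.5200 = (35.4800, 46.5200)

Rounded to 2 decimal places:

(35.48, 46.52)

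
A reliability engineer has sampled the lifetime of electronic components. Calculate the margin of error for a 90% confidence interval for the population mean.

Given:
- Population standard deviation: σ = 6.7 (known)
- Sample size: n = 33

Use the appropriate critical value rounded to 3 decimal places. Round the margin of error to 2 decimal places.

The population standard deviation σ is known, so use the z-interval margin of error formula.

For 90% confidence, z* = 1.645 (from standard normal table)

Margin of error formula for z-interval: E = z* × σ/√n

E = 1.645 × 6.7/√33
  = 1.645 × 1.166320
  = 1.9186

Rounded to 2 decimal places:

1.92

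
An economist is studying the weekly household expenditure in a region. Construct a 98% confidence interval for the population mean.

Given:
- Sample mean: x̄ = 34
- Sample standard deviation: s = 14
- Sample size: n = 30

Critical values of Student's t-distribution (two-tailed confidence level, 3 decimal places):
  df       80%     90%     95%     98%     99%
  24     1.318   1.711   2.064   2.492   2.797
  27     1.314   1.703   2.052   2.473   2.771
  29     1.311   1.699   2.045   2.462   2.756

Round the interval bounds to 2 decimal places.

The population standard deviation σ is unknown (only the sample standard deviation s is given), so use a t-interval with df = n - 1 = 30 - 1 = 29.

For 98% confidence with df = 29, t* = 2.462 (from t-table)

Standard error: SE = s/√n = 14/√30 = 2.556039

Margin of error: E = t* × SE = 2.462 × 2.556039 = 6.2930

T-interval: x̄ ± E = 34 ± 6.2930 = (27.7070, 40.2930)

Rounded to 2 decimal places:

(27.71, 40.29)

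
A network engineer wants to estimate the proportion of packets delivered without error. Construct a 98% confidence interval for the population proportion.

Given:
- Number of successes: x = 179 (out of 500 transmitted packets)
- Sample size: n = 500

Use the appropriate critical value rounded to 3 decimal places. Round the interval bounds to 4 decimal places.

Sample proportion: p̂ = 179/500 = 0.358000

Check conditions for normal approximation:
  np̂ = 179 ≥ 10 ✓
  n(1-p̂) = 321 ≥ 10 ✓

The sample is large enough, so use a z-interval (normal approximation) for the proportion.

For 98% confidence, z* = 2.326 (from standard normal table)

Standard error: SE = √(p̂(1-p̂)/n) = √(0.358000×0.642000/500) = 0.02143996

Margin of error: E = z* × SE = 2.326 × 0.02143996 = 0.049869

Z-interval: p̂ ± E = 0.358000 ± 0.049869 = (0.308131, 0.407869)

Rounded to 4 decimal places:

(0.3081, 0.4079)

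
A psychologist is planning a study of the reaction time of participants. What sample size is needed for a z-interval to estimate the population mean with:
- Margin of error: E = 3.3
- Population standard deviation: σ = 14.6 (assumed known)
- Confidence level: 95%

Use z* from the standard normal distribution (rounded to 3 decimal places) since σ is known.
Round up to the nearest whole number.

Using z* since population σ is known (z-interval formula).

For 95% confidence, z* = 1.96 (from standard normal table)

Sample size formula for z-interval: n = (z*σ/E)²

n = (1.96 × 14.6 / 3.3)²
  = (8.671515)²
  = 75.1952

Round up to the nearest whole number: n = 76

76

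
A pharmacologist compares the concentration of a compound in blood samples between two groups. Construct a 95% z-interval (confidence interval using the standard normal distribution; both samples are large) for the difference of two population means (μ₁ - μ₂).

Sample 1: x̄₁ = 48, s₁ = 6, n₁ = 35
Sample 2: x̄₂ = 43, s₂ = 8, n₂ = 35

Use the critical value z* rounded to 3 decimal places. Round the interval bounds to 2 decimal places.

Both samples are large (n₁ = 35 ≥ 30, n₂ = 35 ≥ 30), so a z-interval for the difference of means applies.

Point estimate: x̄₁ - x̄₂ = 48 - 43 = 5

Standard error: SE = √(s₁²/n₁ + s₂²/n₂)
= √(6²/35 + 8²/35)
= √(1.028571 + 1.828571)
= 1.690309

For 95% confidence, z* = 1.96 (from standard normal table)
Margin of error: E = z* × SE = 1.96 × 1.690309 = 3.3130

Z-interval: (x̄₁ - x̄₂) ± E = 5 ± 3.3130 = (1.6870, 8.3130)

Rounded to 2 decimal places:

(1.69, 8.31)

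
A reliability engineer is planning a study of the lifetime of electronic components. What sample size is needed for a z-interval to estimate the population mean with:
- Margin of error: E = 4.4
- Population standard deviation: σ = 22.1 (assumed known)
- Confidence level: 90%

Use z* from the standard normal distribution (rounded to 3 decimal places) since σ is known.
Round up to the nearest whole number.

Using z* since population σ is known (z-interval formula).

For 90% confidence, z* = 1.645 (from standard normal table)

Sample size formula for z-interval: n = (z*σ/E)²

n = (1.645 × 22.1 / 4.4)²
  = (8.262386)²
  = 68.2670

Round up to the nearest whole number: n = 69

69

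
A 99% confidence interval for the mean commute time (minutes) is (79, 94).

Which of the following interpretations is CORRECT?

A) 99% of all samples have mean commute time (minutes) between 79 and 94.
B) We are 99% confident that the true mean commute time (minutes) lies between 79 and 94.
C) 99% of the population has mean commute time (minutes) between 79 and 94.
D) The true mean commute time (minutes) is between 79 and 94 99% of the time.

A confidence interval represents our confidence in the procedure, not a probability statement about the parameter.

Key concept: If we repeated this sampling process many times and computed a 99% CI each time, about 99% of those intervals would contain the true population parameter.

For this specific interval (79, 94):
- Midpoint (point estimate): 86.5
- Margin of error: 7.5

The correct interpretation is the one stating confidence that the true parameter lies in the interval — option B.

B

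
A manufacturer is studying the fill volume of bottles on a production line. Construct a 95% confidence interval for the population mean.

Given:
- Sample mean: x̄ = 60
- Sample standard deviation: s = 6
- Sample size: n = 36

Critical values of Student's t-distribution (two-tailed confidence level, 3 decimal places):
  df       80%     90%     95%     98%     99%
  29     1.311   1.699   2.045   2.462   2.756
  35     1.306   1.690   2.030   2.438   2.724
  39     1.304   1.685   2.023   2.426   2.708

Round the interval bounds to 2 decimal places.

The population standard deviation σ is unknown (only the sample standard deviation s is given), so use a t-interval with df = n - 1 = 36 - 1 = 35.

For 95% confidence with df = 35, t* = 2.030 (from t-table)

Standard error: SE = s/√n = 6/√36 = 1.000000

Margin of error: E = t* × SE = 2.030 × 1.000000 = 2.0300

T-interval: x̄ ± E = 60 ± 2.0300 = (57.9700, 62.0300)

Rounded to 2 decimal places:

(57.97, 62.03)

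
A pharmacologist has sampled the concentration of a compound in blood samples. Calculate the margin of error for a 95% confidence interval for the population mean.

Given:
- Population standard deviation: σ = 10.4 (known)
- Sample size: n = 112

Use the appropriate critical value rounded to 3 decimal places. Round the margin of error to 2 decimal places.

The population standard deviation σ is known, so use the z-interval margin of error formula.

For 95% confidence, z* = 1.96 (from standard normal table)

Margin of error formula for z-interval: E = z* × σ/√n

E = 1.96 × 10.4/√112
  = 1.96 × 0.982708
  = 1.9261

Rounded to 2 decimal places:

1.93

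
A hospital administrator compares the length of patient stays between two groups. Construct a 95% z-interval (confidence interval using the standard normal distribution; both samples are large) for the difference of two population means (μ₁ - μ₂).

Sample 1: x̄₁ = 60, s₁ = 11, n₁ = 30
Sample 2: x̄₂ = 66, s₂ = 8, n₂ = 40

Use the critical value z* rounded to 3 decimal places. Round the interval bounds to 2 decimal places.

Both samples are large (n₁ = 30 ≥ 30, n₂ = 40 ≥ 30), so a z-interval for the difference of means applies.

Point estimate: x̄₁ - x̄₂ = 60 - 66 = -6

Standard error: SE = √(s₁²/n₁ + s₂²/n₂)
= √(11²/30 + 8²/40)
= √(4.033333 + 1.600000)
= 2.373464

For 95% confidence, z* = 1.96 (from standard normal table)
Margin of error: E = z* × SE = 1.96 × 2.373464 = 4.6520

Z-interval: (x̄₁ - x̄₂) ± E = -6 ± 4.6520 = (-10.6520, -1.3480)

Rounded to 2 decimal places:

(-10.65, -1.35)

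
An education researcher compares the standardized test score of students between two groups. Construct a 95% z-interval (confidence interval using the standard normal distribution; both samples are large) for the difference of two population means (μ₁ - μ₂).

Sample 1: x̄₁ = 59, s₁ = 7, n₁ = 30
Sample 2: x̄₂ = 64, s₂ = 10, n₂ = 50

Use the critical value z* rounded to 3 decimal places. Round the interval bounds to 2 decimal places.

Both samples are large (n₁ = 30 ≥ 30, n₂ = 50 ≥ 30), so a z-interval for the difference of means applies.

Point estimate: x̄₁ - x̄₂ = 59 - 64 = -5

Standard error: SE = √(s₁²/n₁ + s₂²/n₂)
= √(7²/30 + 10²/50)
= √(1.633333 + 2.000000)
= 1.906130

For 95% confidence, z* = 1.96 (from standard normal table)
Margin of error: E = z* × SE = 1.96 × 1.906130 = 3.7360

Z-interval: (x̄₁ - x̄₂) ± E = -5 ± 3.7360 = (-8.7360, -1.2640)

Rounded to 2 decimal places:

(-8.74, -1.26)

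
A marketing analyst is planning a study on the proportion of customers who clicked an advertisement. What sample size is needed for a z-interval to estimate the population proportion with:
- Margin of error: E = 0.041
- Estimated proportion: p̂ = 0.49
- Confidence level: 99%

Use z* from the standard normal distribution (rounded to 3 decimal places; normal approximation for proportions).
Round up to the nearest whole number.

Using z* for proportion z-interval (normal approximation).

For 99% confidence, z* = 2.576 (from standard normal table)

Sample size formula for proportion z-interval: n = z*²p̂(1-p̂)/E²

n = 2.576² × 0.49 × 0.51 / 0.041²
  = 6.635776 × 0.2499 / 0.001681
  = 986.4845

Round up to the nearest whole number: n = 987

987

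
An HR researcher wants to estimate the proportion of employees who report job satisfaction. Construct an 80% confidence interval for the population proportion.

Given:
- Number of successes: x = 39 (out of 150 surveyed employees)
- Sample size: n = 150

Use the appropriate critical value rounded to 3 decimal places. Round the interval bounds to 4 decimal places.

Sample proportion: p̂ = 39/150 = 0.260000

Check conditions for normal approximation:
  np̂ = 39 ≥ 10 ✓
  n(1-p̂) = 111 ≥ 10 ✓

The sample is large enough, so use a z-interval (normal approximation) for the proportion.

For 80% confidence, z* = 1.282 (from standard normal table)

Standard error: SE = √(p̂(1-p̂)/n) = √(0.260000×0.740000/150) = 0.03581434

Margin of error: E = z* × SE = 1.282 × 0.03581434 = 0.045914

Z-interval: p̂ ± E = 0.260000 ± 0.045914 = (0.214086, 0.305914)

Rounded to 4 decimal places:

(0.2141, 0.3059)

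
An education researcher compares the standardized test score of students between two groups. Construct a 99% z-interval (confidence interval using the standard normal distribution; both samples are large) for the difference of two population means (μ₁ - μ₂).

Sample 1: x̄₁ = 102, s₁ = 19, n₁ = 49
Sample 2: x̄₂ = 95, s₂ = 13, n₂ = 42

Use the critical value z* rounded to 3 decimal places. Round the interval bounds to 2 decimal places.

Both samples are large (n₁ = 49 ≥ 30, n₂ = 42 ≥ 30), so a z-interval for the difference of means applies.

Point estimate: x̄₁ - x̄₂ = 102 - 95 = 7

Standard error: SE = √(s₁²/n₁ + s₂²/n₂)
= √(19²/49 + 13²/42)
= √(7.367347 + 4.023810)
= 3.375079

For 99% confidence, z* = 2.576 (from standard normal table)
Margin of error: E = z* × SE = 2.576 × 3.375079 = 8.6942

Z-interval: (x̄₁ - x̄₂) ± E = 7 ± 8.6942 = (-1.6942, 15.6942)

Rounded to 2 decimal places:

(-1.69, 15.69)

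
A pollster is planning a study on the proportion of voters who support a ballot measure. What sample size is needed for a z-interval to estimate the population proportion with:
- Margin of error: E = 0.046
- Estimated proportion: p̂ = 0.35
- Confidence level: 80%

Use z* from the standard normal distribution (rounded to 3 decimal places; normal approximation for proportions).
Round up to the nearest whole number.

Using z* for proportion z-interval (normal approximation).

For 80% confidence, z* = 1.282 (from standard normal table)

Sample size formula for proportion z-interval: n = z*²p̂(1-p̂)/E²

n = 1.282² × 0.35 × 0.65 / 0.046²
  = 1.643524 × 0.2275 / 0.002116
  = 176.7021

Round up to the nearest whole number: n = 177

177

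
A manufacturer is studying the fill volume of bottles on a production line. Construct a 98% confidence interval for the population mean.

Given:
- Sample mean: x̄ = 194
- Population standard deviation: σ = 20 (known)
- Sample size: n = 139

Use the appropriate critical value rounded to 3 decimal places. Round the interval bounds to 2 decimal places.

The population standard deviation σ is known, so use a z-interval (standard normal critical value).

For 98% confidence, z* = 2.326 (from standard normal table)

Standard error: SE = σ/√n = 20/√139 = 1.696378

Margin of error: E = z* × SE = 2.326 × 1.696378 = 3.9458

Z-interval: x̄ ± E = 194 ± 3.9458 = (190.0542, 197.9458)

Rounded to 2 decimal places:

(190.05, 197.95)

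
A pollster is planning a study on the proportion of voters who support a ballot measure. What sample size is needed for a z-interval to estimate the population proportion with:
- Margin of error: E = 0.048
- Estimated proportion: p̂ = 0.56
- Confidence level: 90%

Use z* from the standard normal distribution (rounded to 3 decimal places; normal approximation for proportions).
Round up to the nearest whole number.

Using z* for proportion z-interval (normal approximation).

For 90% confidence, z* = 1.645 (from standard normal table)

Sample size formula for proportion z-interval: n = z*²p̂(1-p̂)/E²

n = 1.645² × 0.56 × 0.44 / 0.048²
  = 2.706025 × 0.2464 / 0.002304
  = 289.3943

Round up to the nearest whole number: n = 290

290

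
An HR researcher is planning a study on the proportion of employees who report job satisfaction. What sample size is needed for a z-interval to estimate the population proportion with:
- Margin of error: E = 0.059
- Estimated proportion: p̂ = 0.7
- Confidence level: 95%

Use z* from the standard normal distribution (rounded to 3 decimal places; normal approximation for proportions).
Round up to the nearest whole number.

Using z* for proportion z-interval (normal approximation).

For 95% confidence, z* = 1.96 (from standard normal table)

Sample size formula for proportion z-interval: n = z*²p̂(1-p̂)/E²

n = 1.96² × 0.7 × 0.3 / 0.059²
  = 3.8416 × 0.21 / 0.003481
  = 231.7541

Round up to the nearest whole number: n = 232

232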